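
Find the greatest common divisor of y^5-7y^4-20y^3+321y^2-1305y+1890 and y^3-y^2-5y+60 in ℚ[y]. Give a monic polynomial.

By polynomial division,
  y^5-7y^4-20y^3+321y^2-1305y+1890 = (y^2-6y-21)(y^3-y^2-5y+60) + (210y^2-1050y+3150)
  y^3-y^2-5y+60 = ((1/210)y+2/105)(210y^2-1050y+3150) + (0)
Last nonzero remainder: 210y^2-1050y+3150. Dividing through by 210 gives the monic gcd y^2-5y+15.

y^2-5y+15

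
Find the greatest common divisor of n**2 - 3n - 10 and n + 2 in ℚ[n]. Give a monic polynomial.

n + 2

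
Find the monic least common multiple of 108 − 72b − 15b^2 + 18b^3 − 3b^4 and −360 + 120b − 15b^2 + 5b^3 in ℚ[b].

Repeated division with remainder:
  −3b^4 + 18b^3 − 15b^2 − 72b + 108 = (−(3/5)b + 9/5)(5b^3 − 15b^2 + 120b − 360) + (84b^2 − 504b + 756)
  5b^3 − 15b^2 + 120b − 360 = ((5/84)b + 5/28)(84b^2 − 504b + 756) + (165b − 495)
  84b^2 − 504b + 756 = ((28/55)b − 84/55)(165b − 495) + (0)
Last nonzero remainder: 165b − 495. Dividing through by 165 gives the monic gcd b − 3.
Then lcm(f, g) = f·g / gcd(f, g); expanding and making the result monic gives the answer.

−864 + 576b + 84b^2 − 120b^3 + 29b^4 − 6b^5 + b^6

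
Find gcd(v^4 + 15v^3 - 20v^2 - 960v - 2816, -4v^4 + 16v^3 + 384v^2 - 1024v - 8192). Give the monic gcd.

Apply the Euclidean algorithm:
  v^4 + 15v^3 - 20v^2 - 960v - 2816 = (-1/4)(-4v^4 + 16v^3 + 384v^2 - 1024v - 8192) + (19v^3 + 76v^2 - 1216v - 4864)
  -4v^4 + 16v^3 + 384v^2 - 1024v - 8192 = (-(4/19)v + 32/19)(19v^3 + 76v^2 - 1216v - 4864) + (0)
Last nonzero remainder: 19v^3 + 76v^2 - 1216v - 4864. Dividing through by 19 gives the monic gcd v^3 + 4v^2 - 64v - 256.

v^3 + 4v^2 - 64v - 256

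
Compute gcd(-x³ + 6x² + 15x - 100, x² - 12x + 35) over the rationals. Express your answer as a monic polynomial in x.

Euclidean algorithm in ℚ[x]:
  -x³ + 6x² + 15x - 100 = (-x - 6)(x² - 12x + 35) + (-22x + 110)
  x² - 12x + 35 = (-(1/22)x + 7/22)(-22x + 110) + (0)
Last nonzero remainder: -22x + 110. Dividing through by -22 gives the monic gcd x - 5.

x - 5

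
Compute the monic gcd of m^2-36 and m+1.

1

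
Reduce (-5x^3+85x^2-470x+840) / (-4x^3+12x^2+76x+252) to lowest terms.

(5x^2-50x+120)/(4x^2+16x+36)

Euclidean algorithm in ℚ[x]:
  -5x^3+85x^2-470x+840 = (5/4)(-4x^3+12x^2+76x+252) + (70x^2-565x+525)
  -4x^3+12x^2+76x+252 = (-(2/35)x-71/245)(70x^2-565x+525) + (-(2829/49)x+2829/7)
  70x^2-565x+525 = (-(3430/2829)x+1225/943)(-(2829/49)x+2829/7) + (0)
Last nonzero remainder: -(2829/49)x+2829/7. Dividing through by -2829/49 gives the monic gcd x-7.
Cancel x-7 from numerator and denominator to get the reduced form.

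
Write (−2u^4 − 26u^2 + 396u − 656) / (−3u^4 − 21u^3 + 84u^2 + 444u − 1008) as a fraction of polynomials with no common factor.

(2u^2 + 12u + 82)/(3u^2 + 39u + 126)

By polynomial division,
  −2u^4 − 26u^2 + 396u − 656 = (2/3)(−3u^4 − 21u^3 + 84u^2 + 444u − 1008) + (14u^3 − 82u^2 + 100u + 16)
  −3u^4 − 21u^3 + 84u^2 + 444u − 1008 = (−(3/14)u − 135/49)(14u^3 − 82u^2 + 100u + 16) + (−(5904/49)u^2 + (35424/49)u − 47232/49)
  14u^3 − 82u^2 + 100u + 16 = (−(343/2952)u − 49/2952)(−(5904/49)u^2 + (35424/49)u − 47232/49) + (0)
Last nonzero remainder: −(5904/49)u^2 + (35424/49)u − 47232/49. Dividing through by −5904/49 gives the monic gcd u^2 − 6u + 8.
Cancel u^2 − 6u + 8 from numerator and denominator to get the reduced form.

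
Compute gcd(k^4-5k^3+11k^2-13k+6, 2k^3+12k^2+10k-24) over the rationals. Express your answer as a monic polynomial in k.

k-1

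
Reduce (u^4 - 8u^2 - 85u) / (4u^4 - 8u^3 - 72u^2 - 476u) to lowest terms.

(u - 5)/(4u - 28)

By polynomial division,
  u^4 - 8u^2 - 85u = (1/4)(4u^4 - 8u^3 - 72u^2 - 476u) + (2u^3 + 10u^2 + 34u)
  4u^4 - 8u^3 - 72u^2 - 476u = (2u - 14)(2u^3 + 10u^2 + 34u) + (0)
Last nonzero remainder: 2u^3 + 10u^2 + 34u. Dividing through by 2 gives the monic gcd u^3 + 5u^2 + 17u.
Cancel u^3 + 5u^2 + 17u from numerator and denominator to get the reduced form.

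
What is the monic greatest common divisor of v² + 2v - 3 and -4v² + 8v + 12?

1

Apply the Euclidean algorithm:
  v² + 2v - 3 = (-1/4)(-4v² + 8v + 12) + (4v)
  -4v² + 8v + 12 = (-v + 2)(4v) + (12)
  4v = ((1/3)v)(12) + (0)
The last nonzero remainder is the constant 12, so the polynomials are coprime and gcd = 1.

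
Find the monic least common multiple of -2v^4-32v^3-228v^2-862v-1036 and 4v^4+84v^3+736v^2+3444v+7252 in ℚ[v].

By polynomial division,
  -2v^4-32v^3-228v^2-862v-1036 = (-1/2)(4v^4+84v^3+736v^2+3444v+7252) + (10v^3+140v^2+860v+2590)
  4v^4+84v^3+736v^2+3444v+7252 = ((2/5)v+14/5)(10v^3+140v^2+860v+2590) + (0)
Last nonzero remainder: 10v^3+140v^2+860v+2590. Dividing through by 10 gives the monic gcd v^3+14v^2+86v+259.
Then lcm(f, g) = f·g / gcd(f, g); expanding and making the result monic gives the answer.

v^5+23v^4+226v^3+1229v^2+3535v+3626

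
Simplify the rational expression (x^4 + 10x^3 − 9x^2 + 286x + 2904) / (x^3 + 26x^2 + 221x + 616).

Repeated division with remainder:
  x^4 + 10x^3 − 9x^2 + 286x + 2904 = (x − 16)(x^3 + 26x^2 + 221x + 616) + (186x^2 + 3206x + 12760)
  x^3 + 26x^2 + 221x + 616 = ((1/186)x + 815/17298)(186x^2 + 3206x + 12760) + ((11644/8649)x + 128084/8649)
  186x^2 + 3206x + 12760 = ((804357/5822)x + 2508210/2911)((11644/8649)x + 128084/8649) + (0)
Last nonzero remainder: (11644/8649)x + 128084/8649. Dividing through by 11644/8649 gives the monic gcd x + 11.
Cancel x + 11 from numerator and denominator to get the reduced form.

(x^3 − x^2 + 2x + 264)/(x^2 + 15x + 56)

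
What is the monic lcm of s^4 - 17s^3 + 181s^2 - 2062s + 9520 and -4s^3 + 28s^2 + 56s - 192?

s^6 - 16s^5 + 158s^4 - 1779s^3 + 6372s^2 + 21892s - 57120

Euclidean algorithm in ℚ[s]:
  s^4 - 17s^3 + 181s^2 - 2062s + 9520 = (-(1/4)s + 5/2)(-4s^3 + 28s^2 + 56s - 192) + (125s^2 - 2250s + 10000)
  -4s^3 + 28s^2 + 56s - 192 = (-(4/125)s - 44/125)(125s^2 - 2250s + 10000) + (-416s + 3328)
  125s^2 - 2250s + 10000 = (-(125/416)s + 625/208)(-416s + 3328) + (0)
Last nonzero remainder: -416s + 3328. Dividing through by -416 gives the monic gcd s - 8.
Then lcm(f, g) = f·g / gcd(f, g); expanding and making the result monic gives the answer.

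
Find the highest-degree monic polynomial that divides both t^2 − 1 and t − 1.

t − 1

Euclidean algorithm in ℚ[t]:
  t^2 − 1 = (t + 1)(t − 1) + (0)
The last nonzero remainder t − 1 is already monic.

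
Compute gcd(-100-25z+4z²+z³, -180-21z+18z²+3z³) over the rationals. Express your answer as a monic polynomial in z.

Euclidean algorithm in ℚ[z]:
  z³+4z²-25z-100 = (1/3)(3z³+18z²-21z-180) + (-2z²-18z-40)
  3z³+18z²-21z-180 = (-(3/2)z+9/2)(-2z²-18z-40) + (0)
Last nonzero remainder: -2z²-18z-40. Dividing through by -2 gives the monic gcd z²+9z+20.

20+9z+z²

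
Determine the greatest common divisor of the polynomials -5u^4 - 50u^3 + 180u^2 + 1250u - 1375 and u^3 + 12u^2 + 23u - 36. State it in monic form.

Euclidean algorithm in ℚ[u]:
  -5u^4 - 50u^3 + 180u^2 + 1250u - 1375 = (-5u + 10)(u^3 + 12u^2 + 23u - 36) + (175u^2 + 840u - 1015)
  u^3 + 12u^2 + 23u - 36 = ((1/175)u + 36/875)(175u^2 + 840u - 1015) + (-(144/25)u + 144/25)
  175u^2 + 840u - 1015 = (-(4375/144)u - 25375/144)(-(144/25)u + 144/25) + (0)
Last nonzero remainder: -(144/25)u + 144/25. Dividing through by -144/25 gives the monic gcd u - 1.

u - 1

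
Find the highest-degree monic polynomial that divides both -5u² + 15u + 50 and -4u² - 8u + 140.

Apply the Euclidean algorithm:
  -5u² + 15u + 50 = (5/4)(-4u² - 8u + 140) + (25u - 125)
  -4u² - 8u + 140 = (-(4/25)u - 28/25)(25u - 125) + (0)
Last nonzero remainder: 25u - 125. Dividing through by 25 gives the monic gcd u - 5.

u - 5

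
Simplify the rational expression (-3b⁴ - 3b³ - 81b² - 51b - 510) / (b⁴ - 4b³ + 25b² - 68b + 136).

(-3b² - 3b - 30)/(b² - 4b + 8)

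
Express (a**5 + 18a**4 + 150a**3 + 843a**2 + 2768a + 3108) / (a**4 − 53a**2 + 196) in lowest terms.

(a**3 + 9a**2 + 55a + 222)/(a**2 − 9a + 14)

By polynomial division,
  a**5 + 18a**4 + 150a**3 + 843a**2 + 2768a + 3108 = (a + 18)(a**4 − 53a**2 + 196) + (203a**3 + 1797a**2 + 2572a − 420)
  a**4 − 53a**2 + 196 = ((1/203)a − 1797/41209)(203a**3 + 1797a**2 + 2572a − 420) + ((523016/41209)a**2 + (4707144/41209)a + 1046032/5887)
  203a**3 + 1797a**2 + 2572a − 420 = ((8365427/523016)a − 618135/261508)((523016/41209)a**2 + (4707144/41209)a + 1046032/5887) + (0)
Last nonzero remainder: (523016/41209)a**2 + (4707144/41209)a + 1046032/5887. Dividing through by 523016/41209 gives the monic gcd a**2 + 9a + 14.
Cancel a**2 + 9a + 14 from numerator and denominator to get the reduced form.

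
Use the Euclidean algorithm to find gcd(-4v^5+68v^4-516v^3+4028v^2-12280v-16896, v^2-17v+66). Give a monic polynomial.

v^2-17v+66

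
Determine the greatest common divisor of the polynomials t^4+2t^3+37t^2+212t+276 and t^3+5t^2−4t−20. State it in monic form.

Repeated division with remainder:
  t^4+2t^3+37t^2+212t+276 = (t−3)(t^3+5t^2−4t−20) + (56t^2+220t+216)
  t^3+5t^2−4t−20 = ((1/56)t+15/784)(56t^2+220t+216) + (−(2365/196)t−2365/98)
  56t^2+220t+216 = (−(10976/2365)t−21168/2365)(−(2365/196)t−2365/98) + (0)
Last nonzero remainder: −(2365/196)t−2365/98. Dividing through by −2365/196 gives the monic gcd t+2.

t+2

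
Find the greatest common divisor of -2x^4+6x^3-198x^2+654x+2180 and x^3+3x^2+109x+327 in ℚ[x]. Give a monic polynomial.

Euclidean algorithm in ℚ[x]:
  -2x^4+6x^3-198x^2+654x+2180 = (-2x+12)(x^3+3x^2+109x+327) + (-16x^2-1744)
  x^3+3x^2+109x+327 = (-(1/16)x-3/16)(-16x^2-1744) + (0)
Last nonzero remainder: -16x^2-1744. Dividing through by -16 gives the monic gcd x^2+109.

x^2+109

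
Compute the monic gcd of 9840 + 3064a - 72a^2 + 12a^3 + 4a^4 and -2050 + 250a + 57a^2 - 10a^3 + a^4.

82 - 10a + a^2

Apply the Euclidean algorithm:
  4a^4 + 12a^3 - 72a^2 + 3064a + 9840 = (4)(a^4 - 10a^3 + 57a^2 + 250a - 2050) + (52a^3 - 300a^2 + 2064a + 18040)
  a^4 - 10a^3 + 57a^2 + 250a - 2050 = ((1/52)a - 55/676)(52a^3 - 300a^2 + 2064a + 18040) + (-(1200/169)a^2 + (12000/169)a - 98400/169)
  52a^3 - 300a^2 + 2064a + 18040 = (-(2197/300)a - 1859/60)(-(1200/169)a^2 + (12000/169)a - 98400/169) + (0)
Last nonzero remainder: -(1200/169)a^2 + (12000/169)a - 98400/169. Dividing through by -1200/169 gives the monic gcd a^2 - 10a + 82.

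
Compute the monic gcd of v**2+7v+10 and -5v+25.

1

Euclidean algorithm in ℚ[v]:
  v**2+7v+10 = (-(1/5)v-12/5)(-5v+25) + (70)
  -5v+25 = (-(1/14)v+5/14)(70) + (0)
The last nonzero remainder is the constant 70, so the polynomials are coprime and gcd = 1.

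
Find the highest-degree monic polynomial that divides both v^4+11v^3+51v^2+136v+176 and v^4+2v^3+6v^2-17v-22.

Apply the Euclidean algorithm:
  v^4+11v^3+51v^2+136v+176 = (v^4+2v^3+6v^2-17v-22) + (9v^3+45v^2+153v+198)
  v^4+2v^3+6v^2-17v-22 = ((1/9)v-1/3)(9v^3+45v^2+153v+198) + (4v^2+12v+44)
  9v^3+45v^2+153v+198 = ((9/4)v+9/2)(4v^2+12v+44) + (0)
Last nonzero remainder: 4v^2+12v+44. Dividing through by 4 gives the monic gcd v^2+3v+11.

v^2+3v+11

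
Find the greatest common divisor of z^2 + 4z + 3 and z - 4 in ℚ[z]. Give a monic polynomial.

Repeated division with remainder:
  z^2 + 4z + 3 = (z + 8)(z - 4) + (35)
  z - 4 = ((1/35)z - 4/35)(35) + (0)
The last nonzero remainder is the constant 35, so the polynomials are coprime and gcd = 1.

1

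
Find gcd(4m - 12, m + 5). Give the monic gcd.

1

By polynomial division,
  4m - 12 = (4)(m + 5) + (-32)
  m + 5 = (-(1/32)m - 5/32)(-32) + (0)
The last nonzero remainder is the constant -32, so the polynomials are coprime and gcd = 1.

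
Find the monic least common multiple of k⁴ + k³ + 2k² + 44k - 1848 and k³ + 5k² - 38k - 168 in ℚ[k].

k⁵ + 5k⁴ + 6k³ + 52k² - 1672k - 7392

Euclidean algorithm in ℚ[k]:
  k⁴ + k³ + 2k² + 44k - 1848 = (k - 4)(k³ + 5k² - 38k - 168) + (60k² + 60k - 2520)
  k³ + 5k² - 38k - 168 = ((1/60)k + 1/15)(60k² + 60k - 2520) + (0)
Last nonzero remainder: 60k² + 60k - 2520. Dividing through by 60 gives the monic gcd k² + k - 42.
Then lcm(f, g) = f·g / gcd(f, g); expanding and making the result monic gives the answer.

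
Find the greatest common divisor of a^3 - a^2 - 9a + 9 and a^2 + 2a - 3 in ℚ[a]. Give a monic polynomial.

a^2 + 2a - 3

By polynomial division,
  a^3 - a^2 - 9a + 9 = (a - 3)(a^2 + 2a - 3) + (0)
The last nonzero remainder a^2 + 2a - 3 is already monic.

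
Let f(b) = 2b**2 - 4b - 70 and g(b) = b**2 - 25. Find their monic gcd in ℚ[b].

b + 5

Repeated division with remainder:
  2b**2 - 4b - 70 = (2)(b**2 - 25) + (-4b - 20)
  b**2 - 25 = (-(1/4)b + 5/4)(-4b - 20) + (0)
Last nonzero remainder: -4b - 20. Dividing through by -4 gives the monic gcd b + 5.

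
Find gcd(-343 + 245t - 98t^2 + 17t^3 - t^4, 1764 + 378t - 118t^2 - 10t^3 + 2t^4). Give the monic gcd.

49 - 14t + t^2

Euclidean algorithm in ℚ[t]:
  -t^4 + 17t^3 - 98t^2 + 245t - 343 = (-1/2)(2t^4 - 10t^3 - 118t^2 + 378t + 1764) + (12t^3 - 157t^2 + 434t + 539)
  2t^4 - 10t^3 - 118t^2 + 378t + 1764 = ((1/6)t + 97/72)(12t^3 - 157t^2 + 434t + 539) + ((1525/72)t^2 - (10675/36)t + 74725/72)
  12t^3 - 157t^2 + 434t + 539 = ((864/1525)t + 792/1525)((1525/72)t^2 - (10675/36)t + 74725/72) + (0)
Last nonzero remainder: (1525/72)t^2 - (10675/36)t + 74725/72. Dividing through by 1525/72 gives the monic gcd t^2 - 14t + 49.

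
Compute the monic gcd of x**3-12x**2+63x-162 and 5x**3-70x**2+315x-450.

x-6

By polynomial division,
  x**3-12x**2+63x-162 = (1/5)(5x**3-70x**2+315x-450) + (2x**2-72)
  5x**3-70x**2+315x-450 = ((5/2)x-35)(2x**2-72) + (495x-2970)
  2x**2-72 = ((2/495)x+4/165)(495x-2970) + (0)
Last nonzero remainder: 495x-2970. Dividing through by 495 gives the monic gcd x-6.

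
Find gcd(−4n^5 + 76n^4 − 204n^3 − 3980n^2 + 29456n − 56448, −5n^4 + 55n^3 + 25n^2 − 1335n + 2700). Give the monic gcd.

n^2 − 13n + 36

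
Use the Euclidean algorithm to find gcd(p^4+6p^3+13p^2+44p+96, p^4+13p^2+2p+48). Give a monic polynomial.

p^2−p+8

By polynomial division,
  p^4+6p^3+13p^2+44p+96 = (p^4+13p^2+2p+48) + (6p^3+42p+48)
  p^4+13p^2+2p+48 = ((1/6)p)(6p^3+42p+48) + (6p^2−6p+48)
  6p^3+42p+48 = (p+1)(6p^2−6p+48) + (0)
Last nonzero remainder: 6p^2−6p+48. Dividing through by 6 gives the monic gcd p^2−p+8.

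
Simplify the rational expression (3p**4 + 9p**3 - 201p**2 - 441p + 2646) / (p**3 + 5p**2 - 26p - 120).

(3p**3 - 9p**2 - 147p + 441)/(p**2 - p - 20)

By polynomial division,
  3p**4 + 9p**3 - 201p**2 - 441p + 2646 = (3p - 6)(p**3 + 5p**2 - 26p - 120) + (-93p**2 - 237p + 1926)
  p**3 + 5p**2 - 26p - 120 = (-(1/93)p - 76/2883)(-93p**2 - 237p + 1926) + (-(11088/961)p - 66528/961)
  -93p**2 - 237p + 1926 = ((29791/3696)p - 102827/3696)(-(11088/961)p - 66528/961) + (0)
Last nonzero remainder: -(11088/961)p - 66528/961. Dividing through by -11088/961 gives the monic gcd p + 6.
Cancel p + 6 from numerator and denominator to get the reduced form.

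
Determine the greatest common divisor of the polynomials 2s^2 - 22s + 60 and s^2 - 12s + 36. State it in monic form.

Repeated division with remainder:
  2s^2 - 22s + 60 = (2)(s^2 - 12s + 36) + (2s - 12)
  s^2 - 12s + 36 = ((1/2)s - 3)(2s - 12) + (0)
Last nonzero remainder: 2s - 12. Dividing through by 2 gives the monic gcd s - 6.

s - 6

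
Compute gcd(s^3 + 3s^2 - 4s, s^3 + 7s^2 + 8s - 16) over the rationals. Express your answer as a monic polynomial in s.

s^2 + 3s - 4

Euclidean algorithm in ℚ[s]:
  s^3 + 3s^2 - 4s = (s^3 + 7s^2 + 8s - 16) + (-4s^2 - 12s + 16)
  s^3 + 7s^2 + 8s - 16 = (-(1/4)s - 1)(-4s^2 - 12s + 16) + (0)
Last nonzero remainder: -4s^2 - 12s + 16. Dividing through by -4 gives the monic gcd s^2 + 3s - 4.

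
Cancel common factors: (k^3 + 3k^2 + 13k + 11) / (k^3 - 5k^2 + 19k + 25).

Apply the Euclidean algorithm:
  k^3 + 3k^2 + 13k + 11 = (k^3 - 5k^2 + 19k + 25) + (8k^2 - 6k - 14)
  k^3 - 5k^2 + 19k + 25 = ((1/8)k - 17/32)(8k^2 - 6k - 14) + ((281/16)k + 281/16)
  8k^2 - 6k - 14 = ((128/281)k - 224/281)((281/16)k + 281/16) + (0)
Last nonzero remainder: (281/16)k + 281/16. Dividing through by 281/16 gives the monic gcd k + 1.
Cancel k + 1 from numerator and denominator to get the reduced form.

(k^2 + 2k + 11)/(k^2 - 6k + 25)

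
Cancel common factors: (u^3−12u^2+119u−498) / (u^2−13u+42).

(u^2−6u+83)/(u−7)

Euclidean algorithm in ℚ[u]:
  u^3−12u^2+119u−498 = (u+1)(u^2−13u+42) + (90u−540)
  u^2−13u+42 = ((1/90)u−7/90)(90u−540) + (0)
Last nonzero remainder: 90u−540. Dividing through by 90 gives the monic gcd u−6.
Cancel u−6 from numerator and denominator to get the reduced form.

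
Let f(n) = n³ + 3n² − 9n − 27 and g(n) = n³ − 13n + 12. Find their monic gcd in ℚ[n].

Euclidean algorithm in ℚ[n]:
  n³ + 3n² − 9n − 27 = (n³ − 13n + 12) + (3n² + 4n − 39)
  n³ − 13n + 12 = ((1/3)n − 4/9)(3n² + 4n − 39) + ((16/9)n − 16/3)
  3n² + 4n − 39 = ((27/16)n + 117/16)((16/9)n − 16/3) + (0)
Last nonzero remainder: (16/9)n − 16/3. Dividing through by 16/9 gives the monic gcd n − 3.

n − 3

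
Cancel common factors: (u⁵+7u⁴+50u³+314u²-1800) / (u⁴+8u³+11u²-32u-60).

Repeated division with remainder:
  u⁵+7u⁴+50u³+314u²-1800 = (u-1)(u⁴+8u³+11u²-32u-60) + (47u³+357u²+28u-1860)
  u⁴+8u³+11u²-32u-60 = ((1/47)u+19/2209)(47u³+357u²+28u-1860) + ((16200/2209)u²+(16200/2209)u-97200/2209)
  47u³+357u²+28u-1860 = ((103823/16200)u+68479/1620)((16200/2209)u²+(16200/2209)u-97200/2209) + (0)
Last nonzero remainder: (16200/2209)u²+(16200/2209)u-97200/2209. Dividing through by 16200/2209 gives the monic gcd u²+u-6.
Cancel u²+u-6 from numerator and denominator to get the reduced form.

(u³+6u²+50u+300)/(u²+7u+10)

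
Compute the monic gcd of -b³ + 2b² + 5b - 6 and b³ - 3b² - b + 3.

b² - 4b + 3

Apply the Euclidean algorithm:
  -b³ + 2b² + 5b - 6 = (-1)(b³ - 3b² - b + 3) + (-b² + 4b - 3)
  b³ - 3b² - b + 3 = (-b - 1)(-b² + 4b - 3) + (0)
Last nonzero remainder: -b² + 4b - 3. Dividing through by -1 gives the monic gcd b² - 4b + 3.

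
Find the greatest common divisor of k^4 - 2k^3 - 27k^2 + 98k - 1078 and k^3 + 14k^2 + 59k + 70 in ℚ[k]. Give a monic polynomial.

Repeated division with remainder:
  k^4 - 2k^3 - 27k^2 + 98k - 1078 = (k - 16)(k^3 + 14k^2 + 59k + 70) + (138k^2 + 972k + 42)
  k^3 + 14k^2 + 59k + 70 = ((1/138)k + 80/1587)(138k^2 + 972k + 42) + ((5130/529)k + 35910/529)
  138k^2 + 972k + 42 = ((12167/855)k + 529/855)((5130/529)k + 35910/529) + (0)
Last nonzero remainder: (5130/529)k + 35910/529. Dividing through by 5130/529 gives the monic gcd k + 7.

k + 7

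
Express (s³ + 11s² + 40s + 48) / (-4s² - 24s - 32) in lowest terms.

Euclidean algorithm in ℚ[s]:
  s³ + 11s² + 40s + 48 = (-(1/4)s - 5/4)(-4s² - 24s - 32) + (2s + 8)
  -4s² - 24s - 32 = (-2s - 4)(2s + 8) + (0)
Last nonzero remainder: 2s + 8. Dividing through by 2 gives the monic gcd s + 4.
Cancel s + 4 from numerator and denominator to get the reduced form.

(-s² - 7s - 12)/(4s + 8)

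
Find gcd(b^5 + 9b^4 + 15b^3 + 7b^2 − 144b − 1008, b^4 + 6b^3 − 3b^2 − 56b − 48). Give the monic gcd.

Apply the Euclidean algorithm:
  b^5 + 9b^4 + 15b^3 + 7b^2 − 144b − 1008 = (b + 3)(b^4 + 6b^3 − 3b^2 − 56b − 48) + (72b^2 + 72b − 864)
  b^4 + 6b^3 − 3b^2 − 56b − 48 = ((1/72)b^2 + (5/72)b + 1/18)(72b^2 + 72b − 864) + (0)
Last nonzero remainder: 72b^2 + 72b − 864. Dividing through by 72 gives the monic gcd b^2 + b − 12.

b^2 + b − 12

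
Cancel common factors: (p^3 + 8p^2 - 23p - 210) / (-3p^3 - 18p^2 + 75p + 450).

(-p - 7)/(3p + 15)

By polynomial division,
  p^3 + 8p^2 - 23p - 210 = (-1/3)(-3p^3 - 18p^2 + 75p + 450) + (2p^2 + 2p - 60)
  -3p^3 - 18p^2 + 75p + 450 = (-(3/2)p - 15/2)(2p^2 + 2p - 60) + (0)
Last nonzero remainder: 2p^2 + 2p - 60. Dividing through by 2 gives the monic gcd p^2 + p - 30.
Cancel p^2 + p - 30 from numerator and denominator to get the reduced form.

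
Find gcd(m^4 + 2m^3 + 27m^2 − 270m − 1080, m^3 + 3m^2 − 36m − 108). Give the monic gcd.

m^2 − 3m − 18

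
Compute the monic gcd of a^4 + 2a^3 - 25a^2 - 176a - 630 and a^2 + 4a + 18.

a^2 + 4a + 18

By polynomial division,
  a^4 + 2a^3 - 25a^2 - 176a - 630 = (a^2 - 2a - 35)(a^2 + 4a + 18) + (0)
The last nonzero remainder a^2 + 4a + 18 is already monic.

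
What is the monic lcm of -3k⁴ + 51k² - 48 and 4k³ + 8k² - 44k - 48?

k⁵ - 3k⁴ - 17k³ + 51k² + 16k - 48

Repeated division with remainder:
  -3k⁴ + 51k² - 48 = (-(3/4)k + 3/2)(4k³ + 8k² - 44k - 48) + (6k² + 30k + 24)
  4k³ + 8k² - 44k - 48 = ((2/3)k - 2)(6k² + 30k + 24) + (0)
Last nonzero remainder: 6k² + 30k + 24. Dividing through by 6 gives the monic gcd k² + 5k + 4.
Then lcm(f, g) = f·g / gcd(f, g); expanding and making the result monic gives the answer.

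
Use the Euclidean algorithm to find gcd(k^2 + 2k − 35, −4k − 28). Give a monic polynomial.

k + 7

Euclidean algorithm in ℚ[k]:
  k^2 + 2k − 35 = (−(1/4)k + 5/4)(−4k − 28) + (0)
Last nonzero remainder: −4k − 28. Dividing through by −4 gives the monic gcd k + 7.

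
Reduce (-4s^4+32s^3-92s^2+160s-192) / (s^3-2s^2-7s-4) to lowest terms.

(-4s^3+16s^2-28s+48)/(s^2+2s+1)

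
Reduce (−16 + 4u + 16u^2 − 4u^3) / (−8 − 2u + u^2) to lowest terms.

Apply the Euclidean algorithm:
  −4u^3 + 16u^2 + 4u − 16 = (−4u + 8)(u^2 − 2u − 8) + (−12u + 48)
  u^2 − 2u − 8 = (−(1/12)u − 1/6)(−12u + 48) + (0)
Last nonzero remainder: −12u + 48. Dividing through by −12 gives the monic gcd u − 4.
Cancel u − 4 from numerator and denominator to get the reduced form.

(4 − 4u^2)/(2 + u)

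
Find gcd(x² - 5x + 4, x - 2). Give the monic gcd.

1

Repeated division with remainder:
  x² - 5x + 4 = (x - 3)(x - 2) + (-2)
  x - 2 = (-(1/2)x + 1)(-2) + (0)
The last nonzero remainder is the constant -2, so the polynomials are coprime and gcd = 1.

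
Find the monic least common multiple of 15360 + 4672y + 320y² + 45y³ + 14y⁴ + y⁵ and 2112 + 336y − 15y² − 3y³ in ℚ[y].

−168960 − 36032y + 1152y² − 175y³ − 109y⁴ + 3y⁵ + y⁶

Euclidean algorithm in ℚ[y]:
  y⁵ + 14y⁴ + 45y³ + 320y² + 4672y + 15360 = (−(1/3)y² − 3y − 112/3)(−3y³ − 15y² + 336y + 2112) + (1472y² + 23552y + 94208)
  −3y³ − 15y² + 336y + 2112 = (−(3/1472)y + 33/1472)(1472y² + 23552y + 94208) + (0)
Last nonzero remainder: 1472y² + 23552y + 94208. Dividing through by 1472 gives the monic gcd y² + 16y + 64.
Then lcm(f, g) = f·g / gcd(f, g); expanding and making the result monic gives the answer.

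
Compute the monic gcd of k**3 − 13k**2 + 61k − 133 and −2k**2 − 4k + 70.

Euclidean algorithm in ℚ[k]:
  k**3 − 13k**2 + 61k − 133 = (−(1/2)k + 15/2)(−2k**2 − 4k + 70) + (126k − 658)
  −2k**2 − 4k + 70 = (−(1/63)k − 65/567)(126k − 658) + (−440/81)
  126k − 658 = (−(5103/220)k + 26649/220)(−440/81) + (0)
The last nonzero remainder is the constant −440/81, so the polynomials are coprime and gcd = 1.

1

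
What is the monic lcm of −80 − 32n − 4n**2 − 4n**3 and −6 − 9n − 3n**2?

20 + 28n + 9n**2 + 2n**3 + n**4

By polynomial division,
  −4n**3 − 4n**2 − 32n − 80 = ((4/3)n − 8/3)(−3n**2 − 9n − 6) + (−48n − 96)
  −3n**2 − 9n − 6 = ((1/16)n + 1/16)(−48n − 96) + (0)
Last nonzero remainder: −48n − 96. Dividing through by −48 gives the monic gcd n + 2.
Then lcm(f, g) = f·g / gcd(f, g); expanding and making the result monic gives the answer.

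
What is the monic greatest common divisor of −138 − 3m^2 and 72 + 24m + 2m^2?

1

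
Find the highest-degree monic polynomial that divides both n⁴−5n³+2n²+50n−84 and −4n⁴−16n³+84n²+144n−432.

By polynomial division,
  n⁴−5n³+2n²+50n−84 = (−1/4)(−4n⁴−16n³+84n²+144n−432) + (−9n³+23n²+86n−192)
  −4n⁴−16n³+84n²+144n−432 = ((4/9)n+236/81)(−9n³+23n²+86n−192) + (−(1720/81)n²−(1720/81)n+3440/27)
  −9n³+23n²+86n−192 = ((729/1720)n−324/215)(−(1720/81)n²−(1720/81)n+3440/27) + (0)
Last nonzero remainder: −(1720/81)n²−(1720/81)n+3440/27. Dividing through by −1720/81 gives the monic gcd n²+n−6.

n²+n−6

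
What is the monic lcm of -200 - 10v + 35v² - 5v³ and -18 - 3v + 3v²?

Euclidean algorithm in ℚ[v]:
  -5v³ + 35v² - 10v - 200 = (-(5/3)v + 10)(3v² - 3v - 18) + (-10v - 20)
  3v² - 3v - 18 = (-(3/10)v + 9/10)(-10v - 20) + (0)
Last nonzero remainder: -10v - 20. Dividing through by -10 gives the monic gcd v + 2.
Then lcm(f, g) = f·g / gcd(f, g); expanding and making the result monic gives the answer.

-120 + 34v + 23v² - 10v³ + v⁴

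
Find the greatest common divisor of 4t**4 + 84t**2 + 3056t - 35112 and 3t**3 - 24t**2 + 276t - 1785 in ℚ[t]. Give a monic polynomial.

t - 7

Apply the Euclidean algorithm:
  4t**4 + 84t**2 + 3056t - 35112 = ((4/3)t + 32/3)(3t**3 - 24t**2 + 276t - 1785) + (-28t**2 + 2492t - 16072)
  3t**3 - 24t**2 + 276t - 1785 = (-(3/28)t - 243/28)(-28t**2 + 2492t - 16072) + (20181t - 141267)
  -28t**2 + 2492t - 16072 = (-(4/2883)t + 328/2883)(20181t - 141267) + (0)
Last nonzero remainder: 20181t - 141267. Dividing through by 20181 gives the monic gcd t - 7.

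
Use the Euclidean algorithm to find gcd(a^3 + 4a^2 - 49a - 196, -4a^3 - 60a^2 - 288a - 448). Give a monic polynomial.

a^2 + 11a + 28

Repeated division with remainder:
  a^3 + 4a^2 - 49a - 196 = (-1/4)(-4a^3 - 60a^2 - 288a - 448) + (-11a^2 - 121a - 308)
  -4a^3 - 60a^2 - 288a - 448 = ((4/11)a + 16/11)(-11a^2 - 121a - 308) + (0)
Last nonzero remainder: -11a^2 - 121a - 308. Dividing through by -11 gives the monic gcd a^2 + 11a + 28.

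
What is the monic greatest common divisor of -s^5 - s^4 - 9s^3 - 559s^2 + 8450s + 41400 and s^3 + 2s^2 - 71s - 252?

Repeated division with remainder:
  -s^5 - s^4 - 9s^3 - 559s^2 + 8450s + 41400 = (-s^2 + s - 82)(s^3 + 2s^2 - 71s - 252) + (-576s^2 + 2880s + 20736)
  s^3 + 2s^2 - 71s - 252 = (-(1/576)s - 7/576)(-576s^2 + 2880s + 20736) + (0)
Last nonzero remainder: -576s^2 + 2880s + 20736. Dividing through by -576 gives the monic gcd s^2 - 5s - 36.

s^2 - 5s - 36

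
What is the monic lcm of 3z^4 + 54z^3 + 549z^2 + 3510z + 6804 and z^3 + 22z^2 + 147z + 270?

Repeated division with remainder:
  3z^4 + 54z^3 + 549z^2 + 3510z + 6804 = (3z - 12)(z^3 + 22z^2 + 147z + 270) + (372z^2 + 4464z + 10044)
  z^3 + 22z^2 + 147z + 270 = ((1/372)z + 5/186)(372z^2 + 4464z + 10044) + (0)
Last nonzero remainder: 372z^2 + 4464z + 10044. Dividing through by 372 gives the monic gcd z^2 + 12z + 27.
Then lcm(f, g) = f·g / gcd(f, g); expanding and making the result monic gives the answer.

z^5 + 28z^4 + 363z^3 + 3000z^2 + 13968z + 22680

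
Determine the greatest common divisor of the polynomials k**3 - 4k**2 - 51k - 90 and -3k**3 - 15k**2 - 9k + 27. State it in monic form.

By polynomial division,
  k**3 - 4k**2 - 51k - 90 = (-1/3)(-3k**3 - 15k**2 - 9k + 27) + (-9k**2 - 54k - 81)
  -3k**3 - 15k**2 - 9k + 27 = ((1/3)k - 1/3)(-9k**2 - 54k - 81) + (0)
Last nonzero remainder: -9k**2 - 54k - 81. Dividing through by -9 gives the monic gcd k**2 + 6k + 9.

k**2 + 6k + 9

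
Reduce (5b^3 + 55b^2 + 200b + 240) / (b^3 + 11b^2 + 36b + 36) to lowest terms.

(5b^2 + 40b + 80)/(b^2 + 8b + 12)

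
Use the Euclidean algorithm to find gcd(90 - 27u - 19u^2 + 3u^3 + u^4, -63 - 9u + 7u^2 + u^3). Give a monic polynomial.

-9 + u^2

Repeated division with remainder:
  u^4 + 3u^3 - 19u^2 - 27u + 90 = (u - 4)(u^3 + 7u^2 - 9u - 63) + (18u^2 - 162)
  u^3 + 7u^2 - 9u - 63 = ((1/18)u + 7/18)(18u^2 - 162) + (0)
Last nonzero remainder: 18u^2 - 162. Dividing through by 18 gives the monic gcd u^2 - 9.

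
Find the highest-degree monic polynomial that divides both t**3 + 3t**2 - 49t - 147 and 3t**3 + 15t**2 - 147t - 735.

t**2 - 49

Apply the Euclidean algorithm:
  t**3 + 3t**2 - 49t - 147 = (1/3)(3t**3 + 15t**2 - 147t - 735) + (-2t**2 + 98)
  3t**3 + 15t**2 - 147t - 735 = (-(3/2)t - 15/2)(-2t**2 + 98) + (0)
Last nonzero remainder: -2t**2 + 98. Dividing through by -2 gives the monic gcd t**2 - 49.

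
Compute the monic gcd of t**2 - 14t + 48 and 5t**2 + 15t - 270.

t - 6

Apply the Euclidean algorithm:
  t**2 - 14t + 48 = (1/5)(5t**2 + 15t - 270) + (-17t + 102)
  5t**2 + 15t - 270 = (-(5/17)t - 45/17)(-17t + 102) + (0)
Last nonzero remainder: -17t + 102. Dividing through by -17 gives the monic gcd t - 6.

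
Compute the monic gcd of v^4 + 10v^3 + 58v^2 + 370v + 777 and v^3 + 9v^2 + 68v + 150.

Repeated division with remainder:
  v^4 + 10v^3 + 58v^2 + 370v + 777 = (v + 1)(v^3 + 9v^2 + 68v + 150) + (-19v^2 + 152v + 627)
  v^3 + 9v^2 + 68v + 150 = (-(1/19)v - 17/19)(-19v^2 + 152v + 627) + (237v + 711)
  -19v^2 + 152v + 627 = (-(19/237)v + 209/237)(237v + 711) + (0)
Last nonzero remainder: 237v + 711. Dividing through by 237 gives the monic gcd v + 3.

v + 3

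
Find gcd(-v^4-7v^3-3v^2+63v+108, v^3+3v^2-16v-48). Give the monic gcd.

Repeated division with remainder:
  -v^4-7v^3-3v^2+63v+108 = (-v-4)(v^3+3v^2-16v-48) + (-7v^2-49v-84)
  v^3+3v^2-16v-48 = (-(1/7)v+4/7)(-7v^2-49v-84) + (0)
Last nonzero remainder: -7v^2-49v-84. Dividing through by -7 gives the monic gcd v^2+7v+12.

v^2+7v+12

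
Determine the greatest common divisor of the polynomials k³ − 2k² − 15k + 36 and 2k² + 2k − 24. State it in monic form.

k² + k − 12

By polynomial division,
  k³ − 2k² − 15k + 36 = ((1/2)k − 3/2)(2k² + 2k − 24) + (0)
Last nonzero remainder: 2k² + 2k − 24. Dividing through by 2 gives the monic gcd k² + k − 12.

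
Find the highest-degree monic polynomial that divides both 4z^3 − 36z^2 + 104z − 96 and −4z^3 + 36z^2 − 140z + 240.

z − 4

Repeated division with remainder:
  4z^3 − 36z^2 + 104z − 96 = (−1)(−4z^3 + 36z^2 − 140z + 240) + (−36z + 144)
  −4z^3 + 36z^2 − 140z + 240 = ((1/9)z^2 − (5/9)z + 5/3)(−36z + 144) + (0)
Last nonzero remainder: −36z + 144. Dividing through by −36 gives the monic gcd z − 4.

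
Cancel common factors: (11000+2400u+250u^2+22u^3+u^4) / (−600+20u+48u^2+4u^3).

Apply the Euclidean algorithm:
  u^4+22u^3+250u^2+2400u+11000 = ((1/4)u+5/2)(4u^3+48u^2+20u−600) + (125u^2+2500u+12500)
  4u^3+48u^2+20u−600 = ((4/125)u−32/125)(125u^2+2500u+12500) + (260u+2600)
  125u^2+2500u+12500 = ((25/52)u+125/26)(260u+2600) + (0)
Last nonzero remainder: 260u+2600. Dividing through by 260 gives the monic gcd u+10.
Cancel u+10 from numerator and denominator to get the reduced form.

(1100+130u+12u^2+u^3)/(−60+8u+4u^2)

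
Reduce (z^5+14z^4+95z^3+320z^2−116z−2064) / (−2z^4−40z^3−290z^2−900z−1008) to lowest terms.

(−z^3−4z^2−31z+86)/(2z^2+20z+42)

Repeated division with remainder:
  z^5+14z^4+95z^3+320z^2−116z−2064 = (−(1/2)z+3)(−2z^4−40z^3−290z^2−900z−1008) + (70z^3+740z^2+2080z+960)
  −2z^4−40z^3−290z^2−900z−1008 = (−(1/35)z−66/245)(70z^3+740z^2+2080z+960) + (−(1530/49)z^2−(15300/49)z−36720/49)
  70z^3+740z^2+2080z+960 = (−(343/153)z−196/153)(−(1530/49)z^2−(15300/49)z−36720/49) + (0)
Last nonzero remainder: −(1530/49)z^2−(15300/49)z−36720/49. Dividing through by −1530/49 gives the monic gcd z^2+10z+24.
Cancel z^2+10z+24 from numerator and denominator to get the reduced form.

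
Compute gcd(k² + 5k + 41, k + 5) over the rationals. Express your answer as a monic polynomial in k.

1

By polynomial division,
  k² + 5k + 41 = (k)(k + 5) + (41)
  k + 5 = ((1/41)k + 5/41)(41) + (0)
The last nonzero remainder is the constant 41, so the polynomials are coprime and gcd = 1.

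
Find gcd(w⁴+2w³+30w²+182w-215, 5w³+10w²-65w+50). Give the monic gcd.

w²+4w-5

By polynomial division,
  w⁴+2w³+30w²+182w-215 = ((1/5)w)(5w³+10w²-65w+50) + (43w²+172w-215)
  5w³+10w²-65w+50 = ((5/43)w-10/43)(43w²+172w-215) + (0)
Last nonzero remainder: 43w²+172w-215. Dividing through by 43 gives the monic gcd w²+4w-5.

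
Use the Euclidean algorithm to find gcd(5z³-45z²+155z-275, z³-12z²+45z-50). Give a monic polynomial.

z-5

Apply the Euclidean algorithm:
  5z³-45z²+155z-275 = (5)(z³-12z²+45z-50) + (15z²-70z-25)
  z³-12z²+45z-50 = ((1/15)z-22/45)(15z²-70z-25) + ((112/9)z-560/9)
  15z²-70z-25 = ((135/112)z+45/112)((112/9)z-560/9) + (0)
Last nonzero remainder: (112/9)z-560/9. Dividing through by 112/9 gives the monic gcd z-5.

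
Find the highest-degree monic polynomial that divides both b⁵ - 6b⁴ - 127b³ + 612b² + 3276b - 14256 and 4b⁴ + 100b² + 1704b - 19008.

b² + 3b - 54

Euclidean algorithm in ℚ[b]:
  b⁵ - 6b⁴ - 127b³ + 612b² + 3276b - 14256 = ((1/4)b - 3/2)(4b⁴ + 100b² + 1704b - 19008) + (-152b³ + 336b² + 10584b - 42768)
  4b⁴ + 100b² + 1704b - 19008 = (-(1/38)b - 21/361)(-152b³ + 336b² + 10584b - 42768) + ((143704/361)b² + (431112/361)b - 7760016/361)
  -152b³ + 336b² + 10584b - 42768 = (-(6859/17963)b + 3249/1633)((143704/361)b² + (431112/361)b - 7760016/361) + (0)
Last nonzero remainder: (143704/361)b² + (431112/361)b - 7760016/361. Dividing through by 143704/361 gives the monic gcd b² + 3b - 54.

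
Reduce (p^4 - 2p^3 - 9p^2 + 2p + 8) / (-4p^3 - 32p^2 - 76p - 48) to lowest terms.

(-p^3 + 3p^2 + 6p - 8)/(4p^2 + 28p + 48)

Euclidean algorithm in ℚ[p]:
  p^4 - 2p^3 - 9p^2 + 2p + 8 = (-(1/4)p + 5/2)(-4p^3 - 32p^2 - 76p - 48) + (52p^2 + 180p + 128)
  -4p^3 - 32p^2 - 76p - 48 = (-(1/13)p - 59/169)(52p^2 + 180p + 128) + (-(560/169)p - 560/169)
  52p^2 + 180p + 128 = (-(2197/140)p - 1352/35)(-(560/169)p - 560/169) + (0)
Last nonzero remainder: -(560/169)p - 560/169. Dividing through by -560/169 gives the monic gcd p + 1.
Cancel p + 1 from numerator and denominator to get the reduced form.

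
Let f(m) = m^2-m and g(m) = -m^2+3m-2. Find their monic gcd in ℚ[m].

m-1

Repeated division with remainder:
  m^2-m = (-1)(-m^2+3m-2) + (2m-2)
  -m^2+3m-2 = (-(1/2)m+1)(2m-2) + (0)
Last nonzero remainder: 2m-2. Dividing through by 2 gives the monic gcd m-1.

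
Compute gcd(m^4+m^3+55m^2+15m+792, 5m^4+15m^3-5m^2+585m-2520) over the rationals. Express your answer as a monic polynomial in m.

By polynomial division,
  m^4+m^3+55m^2+15m+792 = (1/5)(5m^4+15m^3-5m^2+585m-2520) + (-2m^3+56m^2-102m+1296)
  5m^4+15m^3-5m^2+585m-2520 = (-(5/2)m-155/2)(-2m^3+56m^2-102m+1296) + (4080m^2-4080m+97920)
  -2m^3+56m^2-102m+1296 = (-(1/2040)m+9/680)(4080m^2-4080m+97920) + (0)
Last nonzero remainder: 4080m^2-4080m+97920. Dividing through by 4080 gives the monic gcd m^2-m+24.

m^2-m+24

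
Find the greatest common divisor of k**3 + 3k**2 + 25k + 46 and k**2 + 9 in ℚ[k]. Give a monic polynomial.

1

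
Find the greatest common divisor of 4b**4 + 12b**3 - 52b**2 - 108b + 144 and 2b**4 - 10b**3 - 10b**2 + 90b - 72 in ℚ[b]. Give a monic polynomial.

By polynomial division,
  4b**4 + 12b**3 - 52b**2 - 108b + 144 = (2)(2b**4 - 10b**3 - 10b**2 + 90b - 72) + (32b**3 - 32b**2 - 288b + 288)
  2b**4 - 10b**3 - 10b**2 + 90b - 72 = ((1/16)b - 1/4)(32b**3 - 32b**2 - 288b + 288) + (0)
Last nonzero remainder: 32b**3 - 32b**2 - 288b + 288. Dividing through by 32 gives the monic gcd b**3 - b**2 - 9b + 9.

b**3 - b**2 - 9b + 9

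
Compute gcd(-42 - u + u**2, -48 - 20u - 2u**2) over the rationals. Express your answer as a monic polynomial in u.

6 + u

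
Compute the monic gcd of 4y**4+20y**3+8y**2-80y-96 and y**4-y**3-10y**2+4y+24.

y**3+2y**2-4y-8

Repeated division with remainder:
  4y**4+20y**3+8y**2-80y-96 = (4)(y**4-y**3-10y**2+4y+24) + (24y**3+48y**2-96y-192)
  y**4-y**3-10y**2+4y+24 = ((1/24)y-1/8)(24y**3+48y**2-96y-192) + (0)
Last nonzero remainder: 24y**3+48y**2-96y-192. Dividing through by 24 gives the monic gcd y**3+2y**2-4y-8.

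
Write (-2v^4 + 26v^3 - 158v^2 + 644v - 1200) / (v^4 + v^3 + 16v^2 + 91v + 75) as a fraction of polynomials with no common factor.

(-2v^2 + 20v - 48)/(v^2 + 4v + 3)

Apply the Euclidean algorithm:
  -2v^4 + 26v^3 - 158v^2 + 644v - 1200 = (-2)(v^4 + v^3 + 16v^2 + 91v + 75) + (28v^3 - 126v^2 + 826v - 1050)
  v^4 + v^3 + 16v^2 + 91v + 75 = ((1/28)v + 11/56)(28v^3 - 126v^2 + 826v - 1050) + ((45/4)v^2 - (135/4)v + 1125/4)
  28v^3 - 126v^2 + 826v - 1050 = ((112/45)v - 56/15)((45/4)v^2 - (135/4)v + 1125/4) + (0)
Last nonzero remainder: (45/4)v^2 - (135/4)v + 1125/4. Dividing through by 45/4 gives the monic gcd v^2 - 3v + 25.
Cancel v^2 - 3v + 25 from numerator and denominator to get the reduced form.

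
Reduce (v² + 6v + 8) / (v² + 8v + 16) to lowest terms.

(v + 2)/(v + 4)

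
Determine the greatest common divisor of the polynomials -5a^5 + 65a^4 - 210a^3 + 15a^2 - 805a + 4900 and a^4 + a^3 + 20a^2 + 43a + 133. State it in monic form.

By polynomial division,
  -5a^5 + 65a^4 - 210a^3 + 15a^2 - 805a + 4900 = (-5a + 70)(a^4 + a^3 + 20a^2 + 43a + 133) + (-180a^3 - 1170a^2 - 3150a - 4410)
  a^4 + a^3 + 20a^2 + 43a + 133 = (-(1/180)a + 11/360)(-180a^3 - 1170a^2 - 3150a - 4410) + ((153/4)a^2 + (459/4)a + 1071/4)
  -180a^3 - 1170a^2 - 3150a - 4410 = (-(80/17)a - 280/17)((153/4)a^2 + (459/4)a + 1071/4) + (0)
Last nonzero remainder: (153/4)a^2 + (459/4)a + 1071/4. Dividing through by 153/4 gives the monic gcd a^2 + 3a + 7.

a^2 + 3a + 7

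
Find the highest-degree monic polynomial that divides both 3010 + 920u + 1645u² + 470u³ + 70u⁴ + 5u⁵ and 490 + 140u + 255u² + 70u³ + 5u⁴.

14 + 2u + 7u² + u³

Apply the Euclidean algorithm:
  5u⁵ + 70u⁴ + 470u³ + 1645u² + 920u + 3010 = (u)(5u⁴ + 70u³ + 255u² + 140u + 490) + (215u³ + 1505u² + 430u + 3010)
  5u⁴ + 70u³ + 255u² + 140u + 490 = ((1/43)u + 7/43)(215u³ + 1505u² + 430u + 3010) + (0)
Last nonzero remainder: 215u³ + 1505u² + 430u + 3010. Dividing through by 215 gives the monic gcd u³ + 7u² + 2u + 14.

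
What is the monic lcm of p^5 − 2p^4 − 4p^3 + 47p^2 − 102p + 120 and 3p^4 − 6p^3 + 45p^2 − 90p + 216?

p^7 − p^6 + 6p^5 + 19p^4 − 103p^3 + 582p^2 − 1104p + 1440

Euclidean algorithm in ℚ[p]:
  p^5 − 2p^4 − 4p^3 + 47p^2 − 102p + 120 = ((1/3)p)(3p^4 − 6p^3 + 45p^2 − 90p + 216) + (−19p^3 + 77p^2 − 174p + 120)
  3p^4 − 6p^3 + 45p^2 − 90p + 216 = (−(3/19)p − 117/361)(−19p^3 + 77p^2 − 174p + 120) + ((15336/361)p^2 − (46008/361)p + 92016/361)
  −19p^3 + 77p^2 − 174p + 120 = (−(6859/15336)p + 1805/3834)((15336/361)p^2 − (46008/361)p + 92016/361) + (0)
Last nonzero remainder: (15336/361)p^2 − (46008/361)p + 92016/361. Dividing through by 15336/361 gives the monic gcd p^2 − 3p + 6.
Then lcm(f, g) = f·g / gcd(f, g); expanding and making the result monic gives the answer.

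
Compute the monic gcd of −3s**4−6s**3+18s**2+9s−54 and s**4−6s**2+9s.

s**3−6s+9

Repeated division with remainder:
  −3s**4−6s**3+18s**2+9s−54 = (−3)(s**4−6s**2+9s) + (−6s**3+36s−54)
  s**4−6s**2+9s = (−(1/6)s)(−6s**3+36s−54) + (0)
Last nonzero remainder: −6s**3+36s−54. Dividing through by −6 gives the monic gcd s**3−6s+9.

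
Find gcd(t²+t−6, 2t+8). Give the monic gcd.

By polynomial division,
  t²+t−6 = ((1/2)t−3/2)(2t+8) + (6)
  2t+8 = ((1/3)t+4/3)(6) + (0)
The last nonzero remainder is the constant 6, so the polynomials are coprime and gcd = 1.

1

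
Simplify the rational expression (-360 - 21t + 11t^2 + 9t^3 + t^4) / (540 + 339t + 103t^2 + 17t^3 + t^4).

Apply the Euclidean algorithm:
  t^4 + 9t^3 + 11t^2 - 21t - 360 = (t^4 + 17t^3 + 103t^2 + 339t + 540) + (-8t^3 - 92t^2 - 360t - 900)
  t^4 + 17t^3 + 103t^2 + 339t + 540 = (-(1/8)t - 11/16)(-8t^3 - 92t^2 - 360t - 900) + (-(21/4)t^2 - 21t - 315/4)
  -8t^3 - 92t^2 - 360t - 900 = ((32/21)t + 80/7)(-(21/4)t^2 - 21t - 315/4) + (0)
Last nonzero remainder: -(21/4)t^2 - 21t - 315/4. Dividing through by -21/4 gives the monic gcd t^2 + 4t + 15.
Cancel t^2 + 4t + 15 from numerator and denominator to get the reduced form.

(-24 + 5t + t^2)/(36 + 13t + t^2)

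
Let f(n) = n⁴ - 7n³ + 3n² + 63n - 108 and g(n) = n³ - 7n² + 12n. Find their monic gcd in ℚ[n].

n² - 7n + 12

Apply the Euclidean algorithm:
  n⁴ - 7n³ + 3n² + 63n - 108 = (n)(n³ - 7n² + 12n) + (-9n² + 63n - 108)
  n³ - 7n² + 12n = (-(1/9)n)(-9n² + 63n - 108) + (0)
Last nonzero remainder: -9n² + 63n - 108. Dividing through by -9 gives the monic gcd n² - 7n + 12.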